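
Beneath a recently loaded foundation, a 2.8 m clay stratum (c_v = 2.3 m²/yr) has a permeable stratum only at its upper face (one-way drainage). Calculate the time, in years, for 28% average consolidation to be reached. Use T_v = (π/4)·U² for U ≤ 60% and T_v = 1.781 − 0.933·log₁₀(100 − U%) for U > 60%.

Drainage path length: H_d = H = 2.8 m (single drainage).
U ≤ 60%: T_v = (π/4)·U² = (π/4)×0.28² = 0.061575.
t = T_v·H_d²/c_v = 0.061575×2.8²/2.3 = 0.2099 years.

t ≈ 0.21 years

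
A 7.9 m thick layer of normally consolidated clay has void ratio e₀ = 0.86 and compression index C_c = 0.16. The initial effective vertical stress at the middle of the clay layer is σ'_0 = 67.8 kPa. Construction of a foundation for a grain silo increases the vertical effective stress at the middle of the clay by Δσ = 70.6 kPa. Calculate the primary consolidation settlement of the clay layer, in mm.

Final effective stress: σ'_f = σ'_0 + Δσ = 67.8 + 70.6 = 138.4 kPa.
Normally consolidated clay, so the full stress increment lies on the virgin compression line:
S_c = C_c·H/(1+e₀)·log₁₀(σ'_f/σ'_0) = 0.16×7.9/(1+0.86)×log₁₀(138.4/67.8)
    = 0.67957 × 0.30991 = 0.2106 m

S_c ≈ 211 mm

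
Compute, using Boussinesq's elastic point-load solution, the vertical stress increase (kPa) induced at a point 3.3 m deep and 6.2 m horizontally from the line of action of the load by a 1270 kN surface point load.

Boussinesq vertical stress below a point load on an elastic half-space:
Δσ_z = 3P/(2πz²) · [1 + (r/z)²]^(−5/2)
r/z = 6.2/3.3 = 1.8788; [1+(r/z)²]^(−5/2) = 0.022898.
Δσ_z = 3×1270/(2π×3.3²) × 0.022898 = 55.682 × 0.022898 = 1.275 kPa

Δσ_z ≈ 1.28 kPa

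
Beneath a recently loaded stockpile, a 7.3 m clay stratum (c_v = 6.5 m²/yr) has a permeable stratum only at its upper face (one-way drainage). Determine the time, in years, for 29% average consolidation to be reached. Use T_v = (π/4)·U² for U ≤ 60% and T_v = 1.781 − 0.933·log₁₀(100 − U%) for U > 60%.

t ≈ 0.542 years

Drainage path length: H_d = H = 7.3 m (single drainage).
U ≤ 60%: T_v = (π/4)·U² = (π/4)×0.29² = 0.066052.
t = T_v·H_d²/c_v = 0.066052×7.3²/6.5 = 0.5415 years.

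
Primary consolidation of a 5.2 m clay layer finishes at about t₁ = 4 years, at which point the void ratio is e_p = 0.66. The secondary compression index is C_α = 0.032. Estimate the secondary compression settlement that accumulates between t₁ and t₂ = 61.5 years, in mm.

S_s ≈ 119 mm

Secondary compression: S_s = C_α·H/(1+e_p)·log₁₀(t₂/t₁)
S_s = 0.032×5.2/(1+0.66)×log₁₀(61.5/4)
    = 0.1002 × 1.187 = 0.119 m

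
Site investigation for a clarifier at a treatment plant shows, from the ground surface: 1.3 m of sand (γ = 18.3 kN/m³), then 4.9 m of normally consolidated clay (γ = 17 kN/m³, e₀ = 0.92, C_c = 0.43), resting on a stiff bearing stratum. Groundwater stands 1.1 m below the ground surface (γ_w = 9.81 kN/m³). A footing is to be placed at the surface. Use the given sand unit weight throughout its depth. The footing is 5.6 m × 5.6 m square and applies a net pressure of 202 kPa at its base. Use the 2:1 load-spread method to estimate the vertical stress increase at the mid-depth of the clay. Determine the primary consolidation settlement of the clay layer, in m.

S_c ≈ 0.497 m

Mid-depth of clay below the ground surface: z = 1.3 + 4.9/2 = 3.75 m.
Total vertical stress at mid-clay: σ_v = 18.3×1.3 + 17×2.45 = 65.44 kPa.
Pore pressure: u = 9.81×(3.75 − 1.1) = 25.997 kPa.
Initial effective stress: σ'_0 = σ_v − u = 65.44 − 25.997 = 39.443 kPa.
Stress increase at mid-clay by the 2:1 spreading method:
Δσ = qBL/((B+z)(L+z)) = 202×5.6×5.6/((5.6+3.75)(5.6+3.75)) = 72.461 kPa
Final effective stress: σ'_f = σ'_0 + Δσ = 39.443 + 72.461 = 111.9 kPa.
Normally consolidated clay, so the full stress increment lies on the virgin compression line:
S_c = C_c·H/(1+e₀)·log₁₀(σ'_f/σ'_0) = 0.43×4.9/(1+0.92)×log₁₀(111.9/39.443)
    = 1.0974 × 0.45286 = 0.497 m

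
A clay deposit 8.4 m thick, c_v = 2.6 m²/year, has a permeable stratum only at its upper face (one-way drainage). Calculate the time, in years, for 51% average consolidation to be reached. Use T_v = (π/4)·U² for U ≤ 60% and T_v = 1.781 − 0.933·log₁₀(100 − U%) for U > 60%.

Drainage path length: H_d = H = 8.4 m (single drainage).
U ≤ 60%: T_v = (π/4)·U² = (π/4)×0.51² = 0.20428.
t = T_v·H_d²/c_v = 0.20428×8.4²/2.6 = 5.544 years.

t ≈ 5.54 years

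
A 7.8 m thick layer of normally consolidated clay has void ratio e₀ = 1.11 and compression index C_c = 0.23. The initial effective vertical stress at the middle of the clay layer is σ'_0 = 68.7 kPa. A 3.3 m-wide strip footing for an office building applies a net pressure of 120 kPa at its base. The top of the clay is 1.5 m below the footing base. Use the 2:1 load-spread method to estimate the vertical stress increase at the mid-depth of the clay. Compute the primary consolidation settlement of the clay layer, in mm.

Mid-depth of clay below the footing base: z = 1.5 + 7.8/2 = 5.4 m.
Stress increase at mid-clay by the 2:1 spreading method:
Δσ = qB/(B+z) = 120×3.3/(3.3+5.4) = 45.517 kPa
Final effective stress: σ'_f = σ'_0 + Δσ = 68.7 + 45.517 = 114.22 kPa.
Normally consolidated clay, so the full stress increment lies on the virgin compression line:
S_c = C_c·H/(1+e₀)·log₁₀(σ'_f/σ'_0) = 0.23×7.8/(1+1.11)×log₁₀(114.22/68.7)
    = 0.85024 × 0.22079 = 0.1877 m

S_c ≈ 188 mm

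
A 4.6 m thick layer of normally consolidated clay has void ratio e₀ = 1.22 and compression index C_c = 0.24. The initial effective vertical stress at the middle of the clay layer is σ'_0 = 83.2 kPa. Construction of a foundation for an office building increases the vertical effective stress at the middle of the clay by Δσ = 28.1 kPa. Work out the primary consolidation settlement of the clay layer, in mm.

Final effective stress: σ'_f = σ'_0 + Δσ = 83.2 + 28.1 = 111.3 kPa.
Normally consolidated clay, so the full stress increment lies on the virgin compression line:
S_c = C_c·H/(1+e₀)·log₁₀(σ'_f/σ'_0) = 0.24×4.6/(1+1.22)×log₁₀(111.3/83.2)
    = 0.4973 × 0.12637 = 0.06284 m

S_c ≈ 62.8 mm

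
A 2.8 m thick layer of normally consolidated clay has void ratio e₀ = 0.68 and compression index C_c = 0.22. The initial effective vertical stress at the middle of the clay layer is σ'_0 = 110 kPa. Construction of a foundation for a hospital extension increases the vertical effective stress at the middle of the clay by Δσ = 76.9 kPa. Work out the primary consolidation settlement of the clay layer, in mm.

S_c ≈ 84.4 mm

Final effective stress: σ'_f = σ'_0 + Δσ = 110 + 76.9 = 186.9 kPa.
Normally consolidated clay, so the full stress increment lies on the virgin compression line:
S_c = C_c·H/(1+e₀)·log₁₀(σ'_f/σ'_0) = 0.22×2.8/(1+0.68)×log₁₀(186.9/110)
    = 0.36667 × 0.23022 = 0.08441 m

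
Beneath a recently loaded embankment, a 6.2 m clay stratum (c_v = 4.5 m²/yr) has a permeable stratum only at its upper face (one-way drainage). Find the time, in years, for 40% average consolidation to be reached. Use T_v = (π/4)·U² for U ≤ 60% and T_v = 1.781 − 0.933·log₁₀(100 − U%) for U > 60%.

Drainage path length: H_d = H = 6.2 m (single drainage).
U ≤ 60%: T_v = (π/4)·U² = (π/4)×0.4² = 0.12566.
t = T_v·H_d²/c_v = 0.12566×6.2²/4.5 = 1.073 years.

t ≈ 1.07 years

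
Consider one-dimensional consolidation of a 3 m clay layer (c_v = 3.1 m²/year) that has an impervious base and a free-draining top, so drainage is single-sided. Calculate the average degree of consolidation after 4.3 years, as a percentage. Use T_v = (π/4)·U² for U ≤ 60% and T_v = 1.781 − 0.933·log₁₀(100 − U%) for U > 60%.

Drainage path length: H_d = H = 3 m (single drainage).
T_v = c_v·t/H_d² = 3.1×4.3/3² = 1.4811.
T_v = 1.4811 corresponds to the U > 60% branch:
U = 1 − 10^((1.781 − T_v)/0.933)/100 = 0.979

U ≈ 97.9 %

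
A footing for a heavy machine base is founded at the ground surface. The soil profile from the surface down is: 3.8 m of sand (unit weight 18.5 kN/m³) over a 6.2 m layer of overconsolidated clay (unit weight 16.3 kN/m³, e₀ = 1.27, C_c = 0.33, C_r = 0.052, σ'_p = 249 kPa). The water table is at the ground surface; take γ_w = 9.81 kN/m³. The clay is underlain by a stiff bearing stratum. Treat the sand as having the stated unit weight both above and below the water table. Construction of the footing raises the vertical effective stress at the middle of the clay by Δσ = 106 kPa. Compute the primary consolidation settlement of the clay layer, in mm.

Mid-depth of clay below the ground surface: z = 3.8 + 6.2/2 = 6.9 m.
Total vertical stress at mid-clay: σ_v = 18.5×3.8 + 16.3×3.1 = 120.83 kPa.
Pore pressure: u = 9.81×(6.9 − 0) = 67.689 kPa.
Initial effective stress: σ'_0 = σ_v − u = 120.83 − 67.689 = 53.141 kPa.
Final effective stress: σ'_f = 53.141 + 106 = 159.14 kPa.
σ'_f = 159.14 ≤ σ'_p = 249 kPa, so the clay remains overconsolidated and only the recompression index applies:
S_c = C_r·H/(1+e₀)·log₁₀(σ'_f/σ'_0) = 0.052×6.2/2.27×log₁₀(159.14/53.141)
    = 0.14203 × 0.47635 = 0.06765 m

S_c ≈ 67.7 mm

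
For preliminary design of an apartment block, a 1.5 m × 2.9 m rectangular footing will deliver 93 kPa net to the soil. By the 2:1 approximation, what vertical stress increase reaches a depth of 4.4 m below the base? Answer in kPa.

Δσ_z ≈ 9.39 kPa

By the 2:1 method the load spreads at 1 horizontal : 2 vertical, so at depth z the loaded area has grown by z in each plan dimension:
Δσ = qBL/((B+z)(L+z)) = 93×1.5×2.9/((1.5+4.4)(2.9+4.4)) = 9.3928 kPa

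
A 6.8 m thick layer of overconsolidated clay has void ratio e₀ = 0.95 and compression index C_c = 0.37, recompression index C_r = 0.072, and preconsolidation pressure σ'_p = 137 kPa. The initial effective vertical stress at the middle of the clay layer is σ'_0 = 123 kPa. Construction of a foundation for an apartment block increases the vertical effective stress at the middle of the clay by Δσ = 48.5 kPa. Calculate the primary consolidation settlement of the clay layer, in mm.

S_c ≈ 138 mm

Final effective stress: σ'_f = 123 + 48.5 = 171.5 kPa.
σ'_f = 171.5 > σ'_p = 137 kPa, so the stress path crosses the preconsolidation pressure — recompression up to σ'_p, then virgin compression beyond:
S_c = H/(1+e₀)·[C_r·log₁₀(σ'_p/σ'_0) + C_c·log₁₀(σ'_f/σ'_p)]
    = 6.8/1.95 × [0.072×log₁₀(137/123) + 0.37×log₁₀(171.5/137)]
    = 3.4872 × [0.0033707 + 0.036091] = 0.1376 m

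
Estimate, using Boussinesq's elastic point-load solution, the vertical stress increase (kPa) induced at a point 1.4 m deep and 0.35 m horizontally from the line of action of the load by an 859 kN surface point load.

Δσ_z ≈ 180 kPa

Boussinesq vertical stress below a point load on an elastic half-space:
Δσ_z = 3P/(2πz²) · [1 + (r/z)²]^(−5/2)
r/z = 0.35/1.4 = 0.25; [1+(r/z)²]^(−5/2) = 0.85936.
Δσ_z = 3×859/(2π×1.4²) × 0.85936 = 209.26 × 0.85936 = 179.8 kPa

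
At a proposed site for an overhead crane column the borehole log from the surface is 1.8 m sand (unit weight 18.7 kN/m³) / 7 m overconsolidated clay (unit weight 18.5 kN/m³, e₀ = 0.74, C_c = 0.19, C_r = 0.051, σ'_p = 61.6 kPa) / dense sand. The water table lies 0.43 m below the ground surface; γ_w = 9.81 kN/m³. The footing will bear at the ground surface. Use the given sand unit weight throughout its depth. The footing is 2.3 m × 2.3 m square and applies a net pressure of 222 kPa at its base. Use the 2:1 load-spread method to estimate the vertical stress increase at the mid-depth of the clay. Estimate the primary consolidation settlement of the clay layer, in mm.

Mid-depth of clay below the ground surface: z = 1.8 + 7/2 = 5.3 m.
Total vertical stress at mid-clay: σ_v = 18.7×1.8 + 18.5×3.5 = 98.41 kPa.
Pore pressure: u = 9.81×(5.3 − 0.43) = 47.775 kPa.
Initial effective stress: σ'_0 = σ_v − u = 98.41 − 47.775 = 50.635 kPa.
Stress increase at mid-clay by the 2:1 spreading method:
Δσ = qBL/((B+z)(L+z)) = 222×2.3×2.3/((2.3+5.3)(2.3+5.3)) = 20.332 kPa
Final effective stress: σ'_f = 50.635 + 20.332 = 70.967 kPa.
σ'_f = 70.967 > σ'_p = 61.6 kPa, so the stress path crosses the preconsolidation pressure — recompression up to σ'_p, then virgin compression beyond:
S_c = H/(1+e₀)·[C_r·log₁₀(σ'_p/σ'_0) + C_c·log₁₀(σ'_f/σ'_p)]
    = 7/1.74 × [0.051×log₁₀(61.6/50.635) + 0.19×log₁₀(70.967/61.6)]
    = 4.023 × [0.0043416 + 0.01168] = 0.06445 m

S_c ≈ 64.5 mm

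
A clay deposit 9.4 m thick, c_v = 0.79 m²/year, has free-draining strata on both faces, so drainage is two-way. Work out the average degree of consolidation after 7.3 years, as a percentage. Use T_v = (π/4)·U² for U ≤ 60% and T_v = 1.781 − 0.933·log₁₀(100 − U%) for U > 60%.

U ≈ 57.7 %

Drainage path length: H_d = H/2 = 4.7 m (double drainage).
T_v = c_v·t/H_d² = 0.79×7.3/4.7² = 0.26107.
T_v = 0.26107 corresponds to the U ≤ 60% branch:
U = √(4T_v/π) = 0.5765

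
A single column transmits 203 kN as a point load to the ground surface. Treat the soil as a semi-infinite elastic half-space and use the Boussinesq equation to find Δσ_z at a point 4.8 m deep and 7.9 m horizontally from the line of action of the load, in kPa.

Δσ_z ≈ 0.159 kPa

Boussinesq vertical stress below a point load on an elastic half-space:
Δσ_z = 3P/(2πz²) · [1 + (r/z)²]^(−5/2)
r/z = 7.9/4.8 = 1.6458; [1+(r/z)²]^(−5/2) = 0.037751.
Δσ_z = 3×203/(2π×4.8²) × 0.037751 = 4.2068 × 0.037751 = 0.1588 kPa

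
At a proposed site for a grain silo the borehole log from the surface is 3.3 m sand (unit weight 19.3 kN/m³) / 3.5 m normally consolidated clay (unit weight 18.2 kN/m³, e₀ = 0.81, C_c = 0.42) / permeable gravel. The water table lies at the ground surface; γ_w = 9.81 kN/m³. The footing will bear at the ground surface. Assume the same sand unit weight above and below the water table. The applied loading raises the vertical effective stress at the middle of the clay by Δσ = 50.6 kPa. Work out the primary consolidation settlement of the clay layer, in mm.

S_c ≈ 262 mm

Mid-depth of clay below the ground surface: z = 3.3 + 3.5/2 = 5.05 m.
Total vertical stress at mid-clay: σ_v = 19.3×3.3 + 18.2×1.75 = 95.54 kPa.
Pore pressure: u = 9.81×(5.05 − 0) = 49.541 kPa.
Initial effective stress: σ'_0 = σ_v − u = 95.54 − 49.541 = 45.999 kPa.
Final effective stress: σ'_f = σ'_0 + Δσ = 45.999 + 50.6 = 96.599 kPa.
Normally consolidated clay, so the full stress increment lies on the virgin compression line:
S_c = C_c·H/(1+e₀)·log₁₀(σ'_f/σ'_0) = 0.42×3.5/(1+0.81)×log₁₀(96.599/45.999)
    = 0.81215 × 0.32222 = 0.2617 m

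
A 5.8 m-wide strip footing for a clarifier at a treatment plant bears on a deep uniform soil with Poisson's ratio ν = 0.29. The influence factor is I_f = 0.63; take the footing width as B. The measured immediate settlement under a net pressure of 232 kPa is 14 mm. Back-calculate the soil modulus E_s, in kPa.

S_e = q·B·(1−ν²)/E_s · I_f  ⇒  E_s = q·B·(1−ν²)·I_f / S_e.
E_s = 232 × 5.8 × 0.9159 × 0.63 / 0.014 = 55460 kPa

E_s ≈ 55500 kPa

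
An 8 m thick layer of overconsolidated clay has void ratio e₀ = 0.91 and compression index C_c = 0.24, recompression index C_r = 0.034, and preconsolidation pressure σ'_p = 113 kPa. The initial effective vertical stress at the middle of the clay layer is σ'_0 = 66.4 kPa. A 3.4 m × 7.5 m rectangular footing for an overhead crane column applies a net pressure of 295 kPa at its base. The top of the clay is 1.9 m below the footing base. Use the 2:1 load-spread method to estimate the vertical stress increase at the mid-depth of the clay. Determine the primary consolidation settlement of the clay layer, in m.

S_c ≈ 0.083 m

Mid-depth of clay below the footing base: z = 1.9 + 8/2 = 5.9 m.
Stress increase at mid-clay by the 2:1 spreading method:
Δσ = qBL/((B+z)(L+z)) = 295×3.4×7.5/((3.4+5.9)(7.5+5.9)) = 60.364 kPa
Final effective stress: σ'_f = 66.4 + 60.364 = 126.76 kPa.
σ'_f = 126.76 > σ'_p = 113 kPa, so the stress path crosses the preconsolidation pressure — recompression up to σ'_p, then virgin compression beyond:
S_c = H/(1+e₀)·[C_r·log₁₀(σ'_p/σ'_0) + C_c·log₁₀(σ'_f/σ'_p)]
    = 8/1.91 × [0.034×log₁₀(113/66.4) + 0.24×log₁₀(126.76/113)]
    = 4.1885 × [0.007851 + 0.011977] = 0.08305 m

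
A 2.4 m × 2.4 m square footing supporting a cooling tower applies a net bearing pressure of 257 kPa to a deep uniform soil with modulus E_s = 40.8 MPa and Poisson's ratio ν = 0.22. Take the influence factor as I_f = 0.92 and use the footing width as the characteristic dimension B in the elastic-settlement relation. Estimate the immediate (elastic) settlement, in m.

S_e ≈ 0.0132 m

Immediate (elastic) settlement: S_e = q·B·(1−ν²)/E_s · I_f.
E_s = 40.8 MPa = 40800 kPa.
S_e = 257 × 2.4 × (1 − 0.22²) / 40800 × 0.92
    = 257 × 2.4 × 0.9516 / 40800 × 0.92
    = 0.01324 m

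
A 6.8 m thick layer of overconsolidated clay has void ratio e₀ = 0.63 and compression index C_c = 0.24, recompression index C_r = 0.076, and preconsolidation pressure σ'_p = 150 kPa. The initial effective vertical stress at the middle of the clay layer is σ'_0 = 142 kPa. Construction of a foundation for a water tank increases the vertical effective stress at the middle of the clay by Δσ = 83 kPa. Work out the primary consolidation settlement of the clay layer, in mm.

Final effective stress: σ'_f = 142 + 83 = 225 kPa.
σ'_f = 225 > σ'_p = 150 kPa, so the stress path crosses the preconsolidation pressure — recompression up to σ'_p, then virgin compression beyond:
S_c = H/(1+e₀)·[C_r·log₁₀(σ'_p/σ'_0) + C_c·log₁₀(σ'_f/σ'_p)]
    = 6.8/1.63 × [0.076×log₁₀(150/142) + 0.24×log₁₀(225/150)]
    = 4.1718 × [0.001809 + 0.042262] = 0.1839 m

S_c ≈ 184 mm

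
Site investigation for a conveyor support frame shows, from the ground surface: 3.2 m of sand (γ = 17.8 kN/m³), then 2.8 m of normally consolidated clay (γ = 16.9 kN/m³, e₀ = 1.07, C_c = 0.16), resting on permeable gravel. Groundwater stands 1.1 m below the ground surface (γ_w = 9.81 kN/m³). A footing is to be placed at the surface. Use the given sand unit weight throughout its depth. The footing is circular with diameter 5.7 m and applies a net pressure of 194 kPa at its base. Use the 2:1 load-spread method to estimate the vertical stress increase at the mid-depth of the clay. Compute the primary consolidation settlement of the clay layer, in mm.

Mid-depth of clay below the ground surface: z = 3.2 + 2.8/2 = 4.6 m.
Total vertical stress at mid-clay: σ_v = 17.8×3.2 + 16.9×1.4 = 80.62 kPa.
Pore pressure: u = 9.81×(4.6 − 1.1) = 34.335 kPa.
Initial effective stress: σ'_0 = σ_v − u = 80.62 − 34.335 = 46.285 kPa.
Stress increase at mid-clay by the 2:1 spreading method:
Δσ ≈ qD²/(D+z)² = 194×5.7²/(5.7+4.6)² = 59.412 kPa
Final effective stress: σ'_f = σ'_0 + Δσ = 46.285 + 59.412 = 105.7 kPa.
Normally consolidated clay, so the full stress increment lies on the virgin compression line:
S_c = C_c·H/(1+e₀)·log₁₀(σ'_f/σ'_0) = 0.16×2.8/(1+1.07)×log₁₀(105.7/46.285)
    = 0.21643 × 0.35863 = 0.07762 m

S_c ≈ 77.6 mm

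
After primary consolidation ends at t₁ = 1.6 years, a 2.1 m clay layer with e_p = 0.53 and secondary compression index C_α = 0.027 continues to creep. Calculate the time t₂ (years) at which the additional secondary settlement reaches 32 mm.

t₂ ≈ 11.7 years

S_s = C_α·H/(1+e_p)·log₁₀(t₂/t₁) ⇒ log₁₀(t₂/t₁) = S_s·(1+e_p)/(C_α·H).
log₁₀(t₂/t₁) = 0.032 × (1+0.53) / (0.027×2.1) = 0.8635
t₂ = t₁ × 10^0.8635 = 1.6 × 7.303 = 11.68 years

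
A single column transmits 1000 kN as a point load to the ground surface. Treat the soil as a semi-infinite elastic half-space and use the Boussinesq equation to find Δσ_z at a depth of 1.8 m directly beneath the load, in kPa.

Δσ_z ≈ 147 kPa

Boussinesq vertical stress below a point load on an elastic half-space:
Δσ_z = 3P/(2πz²) · [1 + (r/z)²]^(−5/2)
r/z = 0/1.8 = 0; [1+(r/z)²]^(−5/2) = 1.
Δσ_z = 3×1000/(2π×1.8²) × 1 = 147.37 × 1 = 147.4 kPa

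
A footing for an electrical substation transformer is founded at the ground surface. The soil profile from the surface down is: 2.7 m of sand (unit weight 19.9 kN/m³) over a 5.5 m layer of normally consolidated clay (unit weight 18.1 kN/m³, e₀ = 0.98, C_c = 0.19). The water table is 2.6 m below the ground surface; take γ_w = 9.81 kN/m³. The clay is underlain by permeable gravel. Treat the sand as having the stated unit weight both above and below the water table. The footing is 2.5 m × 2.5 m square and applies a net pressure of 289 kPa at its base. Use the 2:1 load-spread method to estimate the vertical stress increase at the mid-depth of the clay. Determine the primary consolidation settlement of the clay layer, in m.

Mid-depth of clay below the ground surface: z = 2.7 + 5.5/2 = 5.45 m.
Total vertical stress at mid-clay: σ_v = 19.9×2.7 + 18.1×2.75 = 103.5 kPa.
Pore pressure: u = 9.81×(5.45 − 2.6) = 27.959 kPa.
Initial effective stress: σ'_0 = σ_v − u = 103.5 − 27.959 = 75.541 kPa.
Stress increase at mid-clay by the 2:1 spreading method:
Δσ = qBL/((B+z)(L+z)) = 289×2.5×2.5/((2.5+5.45)(2.5+5.45)) = 28.579 kPa
Final effective stress: σ'_f = σ'_0 + Δσ = 75.541 + 28.579 = 104.12 kPa.
Normally consolidated clay, so the full stress increment lies on the virgin compression line:
S_c = C_c·H/(1+e₀)·log₁₀(σ'_f/σ'_0) = 0.19×5.5/(1+0.98)×log₁₀(104.12/75.541)
    = 0.52778 × 0.13935 = 0.07355 m

S_c ≈ 0.0735 m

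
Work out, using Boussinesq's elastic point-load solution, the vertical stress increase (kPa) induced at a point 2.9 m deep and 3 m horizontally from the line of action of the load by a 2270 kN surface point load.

Boussinesq vertical stress below a point load on an elastic half-space:
Δσ_z = 3P/(2πz²) · [1 + (r/z)²]^(−5/2)
r/z = 3/2.9 = 1.0345; [1+(r/z)²]^(−5/2) = 0.16218.
Δσ_z = 3×2270/(2π×2.9²) × 0.16218 = 128.88 × 0.16218 = 20.9 kPa

Δσ_z ≈ 20.9 kPa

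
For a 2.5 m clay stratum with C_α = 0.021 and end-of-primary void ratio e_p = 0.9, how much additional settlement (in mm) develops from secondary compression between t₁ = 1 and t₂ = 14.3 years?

S_s ≈ 31.9 mm

Secondary compression: S_s = C_α·H/(1+e_p)·log₁₀(t₂/t₁)
S_s = 0.021×2.5/(1+0.9)×log₁₀(14.3/1)
    = 0.02763 × 1.155 = 0.03192 m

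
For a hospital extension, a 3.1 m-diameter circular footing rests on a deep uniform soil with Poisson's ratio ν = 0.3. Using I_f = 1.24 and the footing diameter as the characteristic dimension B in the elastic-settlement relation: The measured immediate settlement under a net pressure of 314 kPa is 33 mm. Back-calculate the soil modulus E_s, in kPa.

S_e = q·B·(1−ν²)/E_s · I_f  ⇒  E_s = q·B·(1−ν²)·I_f / S_e.
E_s = 314 × 3.1 × 0.91 × 1.24 / 0.033 = 33280 kPa

E_s ≈ 33300 kPa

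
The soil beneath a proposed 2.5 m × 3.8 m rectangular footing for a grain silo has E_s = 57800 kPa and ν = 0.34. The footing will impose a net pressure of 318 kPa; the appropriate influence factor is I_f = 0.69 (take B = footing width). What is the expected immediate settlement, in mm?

Immediate (elastic) settlement: S_e = q·B·(1−ν²)/E_s · I_f.
S_e = 318 × 2.5 × (1 − 0.34²) / 57800 × 0.69
    = 318 × 2.5 × 0.8844 / 57800 × 0.69
    = 0.008393 m = 8.393 mm

S_e ≈ 8.39 mm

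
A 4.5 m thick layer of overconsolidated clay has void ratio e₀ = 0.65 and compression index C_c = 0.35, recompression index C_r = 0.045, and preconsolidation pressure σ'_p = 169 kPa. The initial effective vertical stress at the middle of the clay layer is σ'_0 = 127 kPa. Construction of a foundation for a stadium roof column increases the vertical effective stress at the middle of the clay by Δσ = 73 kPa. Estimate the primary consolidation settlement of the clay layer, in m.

Final effective stress: σ'_f = 127 + 73 = 200 kPa.
σ'_f = 200 > σ'_p = 169 kPa, so the stress path crosses the preconsolidation pressure — recompression up to σ'_p, then virgin compression beyond:
S_c = H/(1+e₀)·[C_r·log₁₀(σ'_p/σ'_0) + C_c·log₁₀(σ'_f/σ'_p)]
    = 4.5/1.65 × [0.045×log₁₀(169/127) + 0.35×log₁₀(200/169)]
    = 2.7273 × [0.0055837 + 0.0256] = 0.08505 m

S_c ≈ 0.085 m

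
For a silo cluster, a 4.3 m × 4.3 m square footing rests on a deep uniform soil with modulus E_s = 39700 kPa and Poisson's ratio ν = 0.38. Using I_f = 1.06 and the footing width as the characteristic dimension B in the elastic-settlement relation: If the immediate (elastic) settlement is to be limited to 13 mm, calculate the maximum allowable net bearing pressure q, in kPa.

q ≈ 132 kPa

S_e = q·B·(1−ν²)/E_s · I_f  ⇒  q = S_e·E_s / (B·(1−ν²)·I_f).
q = 0.013 × 39700 / (4.3 × 0.8556 × 1.06) = 132.3 kPa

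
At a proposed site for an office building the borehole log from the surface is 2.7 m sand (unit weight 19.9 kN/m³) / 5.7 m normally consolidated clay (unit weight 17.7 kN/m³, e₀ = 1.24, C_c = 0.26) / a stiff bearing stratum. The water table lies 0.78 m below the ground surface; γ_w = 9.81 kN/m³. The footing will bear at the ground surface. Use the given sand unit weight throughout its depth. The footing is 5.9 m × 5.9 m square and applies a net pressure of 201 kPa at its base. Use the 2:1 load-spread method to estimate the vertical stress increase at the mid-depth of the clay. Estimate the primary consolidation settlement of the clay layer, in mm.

S_c ≈ 189 mm

Mid-depth of clay below the ground surface: z = 2.7 + 5.7/2 = 5.55 m.
Total vertical stress at mid-clay: σ_v = 19.9×2.7 + 17.7×2.85 = 104.17 kPa.
Pore pressure: u = 9.81×(5.55 − 0.78) = 46.794 kPa.
Initial effective stress: σ'_0 = σ_v − u = 104.17 − 46.794 = 57.376 kPa.
Stress increase at mid-clay by the 2:1 spreading method:
Δσ = qBL/((B+z)(L+z)) = 201×5.9×5.9/((5.9+5.55)(5.9+5.55)) = 53.369 kPa
Final effective stress: σ'_f = σ'_0 + Δσ = 57.376 + 53.369 = 110.75 kPa.
Normally consolidated clay, so the full stress increment lies on the virgin compression line:
S_c = C_c·H/(1+e₀)·log₁₀(σ'_f/σ'_0) = 0.26×5.7/(1+1.24)×log₁₀(110.75/57.376)
    = 0.66161 × 0.28561 = 0.189 m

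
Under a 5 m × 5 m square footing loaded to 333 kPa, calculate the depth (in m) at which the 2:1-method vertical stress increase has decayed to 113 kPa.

z ≈ 3.58 m

2:1 spreading — at depth z the loaded area has grown by z in each plan dimension:
qB²/(B+z)² = Δσ_z ⇒ z = B(√(q/Δσ_z) − 1) = 5×(√(333/113) − 1) = 3.583 m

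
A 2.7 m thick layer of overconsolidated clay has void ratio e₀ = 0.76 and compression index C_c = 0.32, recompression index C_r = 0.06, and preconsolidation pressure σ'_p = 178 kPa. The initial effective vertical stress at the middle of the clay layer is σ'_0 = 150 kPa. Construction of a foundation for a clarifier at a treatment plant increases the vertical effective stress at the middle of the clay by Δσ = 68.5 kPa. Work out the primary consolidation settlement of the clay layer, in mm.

S_c ≈ 50.5 mm

Final effective stress: σ'_f = 150 + 68.5 = 218.5 kPa.
σ'_f = 218.5 > σ'_p = 178 kPa, so the stress path crosses the preconsolidation pressure — recompression up to σ'_p, then virgin compression beyond:
S_c = H/(1+e₀)·[C_r·log₁₀(σ'_p/σ'_0) + C_c·log₁₀(σ'_f/σ'_p)]
    = 2.7/1.76 × [0.06×log₁₀(178/150) + 0.32×log₁₀(218.5/178)]
    = 1.5341 × [0.0044597 + 0.02849] = 0.05055 m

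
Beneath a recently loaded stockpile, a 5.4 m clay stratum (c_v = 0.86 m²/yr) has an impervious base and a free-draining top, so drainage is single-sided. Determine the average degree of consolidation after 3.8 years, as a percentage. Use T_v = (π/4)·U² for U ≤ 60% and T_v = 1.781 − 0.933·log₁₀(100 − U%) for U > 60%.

Drainage path length: H_d = H = 5.4 m (single drainage).
T_v = c_v·t/H_d² = 0.86×3.8/5.4² = 0.11207.
T_v = 0.11207 corresponds to the U ≤ 60% branch:
U = √(4T_v/π) = 0.3777

U ≈ 37.8 %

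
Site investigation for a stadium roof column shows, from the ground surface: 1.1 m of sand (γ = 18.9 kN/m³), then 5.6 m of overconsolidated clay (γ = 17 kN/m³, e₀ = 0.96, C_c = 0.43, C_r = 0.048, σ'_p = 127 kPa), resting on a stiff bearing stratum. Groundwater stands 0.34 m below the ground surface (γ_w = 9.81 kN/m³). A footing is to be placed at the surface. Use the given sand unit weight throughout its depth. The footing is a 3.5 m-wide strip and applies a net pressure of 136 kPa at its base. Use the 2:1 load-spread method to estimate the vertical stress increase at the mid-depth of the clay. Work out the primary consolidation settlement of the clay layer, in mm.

Mid-depth of clay below the ground surface: z = 1.1 + 5.6/2 = 3.9 m.
Total vertical stress at mid-clay: σ_v = 18.9×1.1 + 17×2.8 = 68.39 kPa.
Pore pressure: u = 9.81×(3.9 − 0.34) = 34.924 kPa.
Initial effective stress: σ'_0 = σ_v − u = 68.39 − 34.924 = 33.466 kPa.
Stress increase at mid-clay by the 2:1 spreading method:
Δσ = qB/(B+z) = 136×3.5/(3.5+3.9) = 64.324 kPa
Final effective stress: σ'_f = 33.466 + 64.324 = 97.79 kPa.
σ'_f = 97.79 ≤ σ'_p = 127 kPa, so the clay remains overconsolidated and only the recompression index applies:
S_c = C_r·H/(1+e₀)·log₁₀(σ'_f/σ'_0) = 0.048×5.6/1.96×log₁₀(97.79/33.466)
    = 0.13714 × 0.46569 = 0.06387 m

S_c ≈ 63.9 mm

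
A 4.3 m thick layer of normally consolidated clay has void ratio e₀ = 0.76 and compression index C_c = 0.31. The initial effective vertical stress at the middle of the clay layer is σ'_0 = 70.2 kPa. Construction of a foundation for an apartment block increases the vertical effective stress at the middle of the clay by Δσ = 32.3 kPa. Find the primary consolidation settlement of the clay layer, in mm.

S_c ≈ 125 mm

Final effective stress: σ'_f = σ'_0 + Δσ = 70.2 + 32.3 = 102.5 kPa.
Normally consolidated clay, so the full stress increment lies on the virgin compression line:
S_c = C_c·H/(1+e₀)·log₁₀(σ'_f/σ'_0) = 0.31×4.3/(1+0.76)×log₁₀(102.5/70.2)
    = 0.75739 × 0.16439 = 0.1245 m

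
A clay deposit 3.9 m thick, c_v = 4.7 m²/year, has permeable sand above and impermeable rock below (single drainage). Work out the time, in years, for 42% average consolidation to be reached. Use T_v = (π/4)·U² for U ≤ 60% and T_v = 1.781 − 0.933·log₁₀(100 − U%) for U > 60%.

Drainage path length: H_d = H = 3.9 m (single drainage).
U ≤ 60%: T_v = (π/4)·U² = (π/4)×0.42² = 0.13854.
t = T_v·H_d²/c_v = 0.13854×3.9²/4.7 = 0.4483 years.

t ≈ 0.448 years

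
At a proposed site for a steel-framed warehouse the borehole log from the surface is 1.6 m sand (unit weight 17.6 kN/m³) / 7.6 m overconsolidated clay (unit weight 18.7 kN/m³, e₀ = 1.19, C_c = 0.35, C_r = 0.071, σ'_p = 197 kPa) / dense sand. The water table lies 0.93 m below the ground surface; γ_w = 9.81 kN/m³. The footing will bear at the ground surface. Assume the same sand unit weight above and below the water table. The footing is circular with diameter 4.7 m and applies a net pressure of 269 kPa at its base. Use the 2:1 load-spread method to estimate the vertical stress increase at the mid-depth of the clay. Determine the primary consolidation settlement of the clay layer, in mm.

Mid-depth of clay below the ground surface: z = 1.6 + 7.6/2 = 5.4 m.
Total vertical stress at mid-clay: σ_v = 17.6×1.6 + 18.7×3.8 = 99.22 kPa.
Pore pressure: u = 9.81×(5.4 − 0.93) = 43.851 kPa.
Initial effective stress: σ'_0 = σ_v − u = 99.22 − 43.851 = 55.369 kPa.
Stress increase at mid-clay by the 2:1 spreading method:
Δσ ≈ qD²/(D+z)² = 269×4.7²/(4.7+5.4)² = 58.251 kPa
Final effective stress: σ'_f = 55.369 + 58.251 = 113.62 kPa.
σ'_f = 113.62 ≤ σ'_p = 197 kPa, so the clay remains overconsolidated and only the recompression index applies:
S_c = C_r·H/(1+e₀)·log₁₀(σ'_f/σ'_0) = 0.071×7.6/2.19×log₁₀(113.62/55.369)
    = 0.24639 × 0.31219 = 0.07692 m

S_c ≈ 76.9 mm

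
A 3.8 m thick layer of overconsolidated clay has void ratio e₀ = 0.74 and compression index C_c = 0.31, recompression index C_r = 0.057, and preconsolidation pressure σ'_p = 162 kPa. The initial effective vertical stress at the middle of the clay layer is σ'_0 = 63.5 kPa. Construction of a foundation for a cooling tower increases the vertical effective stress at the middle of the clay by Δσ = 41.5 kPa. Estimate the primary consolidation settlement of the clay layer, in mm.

Final effective stress: σ'_f = 63.5 + 41.5 = 105 kPa.
σ'_f = 105 ≤ σ'_p = 162 kPa, so the clay remains overconsolidated and only the recompression index applies:
S_c = C_r·H/(1+e₀)·log₁₀(σ'_f/σ'_0) = 0.057×3.8/1.74×log₁₀(105/63.5)
    = 0.12448 × 0.21842 = 0.02719 m

S_c ≈ 27.2 mm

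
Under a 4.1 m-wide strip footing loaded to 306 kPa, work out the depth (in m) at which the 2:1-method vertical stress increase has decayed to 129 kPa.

2:1 spreading — at depth z the loaded area has grown by z in each plan dimension:
qB/(B+z) = Δσ_z ⇒ z = qB/Δσ_z − B = 306×4.1/129 − 4.1 = 5.626 m

z ≈ 5.63 m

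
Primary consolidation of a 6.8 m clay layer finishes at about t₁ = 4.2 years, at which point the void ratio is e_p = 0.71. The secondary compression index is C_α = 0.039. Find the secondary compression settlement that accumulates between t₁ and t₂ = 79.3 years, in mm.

Secondary compression: S_s = C_α·H/(1+e_p)·log₁₀(t₂/t₁)
S_s = 0.039×6.8/(1+0.71)×log₁₀(79.3/4.2)
    = 0.1551 × 1.276 = 0.1979 m

S_s ≈ 198 mm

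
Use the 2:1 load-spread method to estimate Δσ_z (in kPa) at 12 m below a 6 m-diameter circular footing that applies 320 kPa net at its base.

Δσ_z ≈ 35.6 kPa

By the 2:1 method the load spreads at 1 horizontal : 2 vertical, so at depth z the loaded area has grown by z in each plan dimension:
Δσ ≈ qD²/(D+z)² = 320×6²/(6+12)² = 35.556 kPa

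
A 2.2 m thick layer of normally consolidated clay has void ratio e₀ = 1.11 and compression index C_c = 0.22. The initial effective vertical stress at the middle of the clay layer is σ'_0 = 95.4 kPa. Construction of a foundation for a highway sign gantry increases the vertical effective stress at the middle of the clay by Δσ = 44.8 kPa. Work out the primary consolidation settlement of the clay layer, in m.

S_c ≈ 0.0384 m

Final effective stress: σ'_f = σ'_0 + Δσ = 95.4 + 44.8 = 140.2 kPa.
Normally consolidated clay, so the full stress increment lies on the virgin compression line:
S_c = C_c·H/(1+e₀)·log₁₀(σ'_f/σ'_0) = 0.22×2.2/(1+1.11)×log₁₀(140.2/95.4)
    = 0.22938 × 0.1672 = 0.03835 m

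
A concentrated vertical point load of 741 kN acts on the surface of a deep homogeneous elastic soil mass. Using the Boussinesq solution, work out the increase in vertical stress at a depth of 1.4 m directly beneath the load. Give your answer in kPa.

Boussinesq vertical stress below a point load on an elastic half-space:
Δσ_z = 3P/(2πz²) · [1 + (r/z)²]^(−5/2)
r/z = 0/1.4 = 0; [1+(r/z)²]^(−5/2) = 1.
Δσ_z = 3×741/(2π×1.4²) × 1 = 180.51 × 1 = 180.5 kPa

Δσ_z ≈ 181 kPa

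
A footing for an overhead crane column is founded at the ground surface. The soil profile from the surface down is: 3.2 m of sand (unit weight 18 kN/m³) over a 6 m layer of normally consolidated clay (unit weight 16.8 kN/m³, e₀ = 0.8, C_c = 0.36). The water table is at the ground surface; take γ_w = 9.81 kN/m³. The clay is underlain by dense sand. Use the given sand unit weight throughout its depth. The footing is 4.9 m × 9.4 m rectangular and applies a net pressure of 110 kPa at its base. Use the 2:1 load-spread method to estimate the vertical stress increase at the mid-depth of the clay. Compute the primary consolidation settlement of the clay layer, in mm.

S_c ≈ 251 mm

Mid-depth of clay below the ground surface: z = 3.2 + 6/2 = 6.2 m.
Total vertical stress at mid-clay: σ_v = 18×3.2 + 16.8×3 = 108 kPa.
Pore pressure: u = 9.81×(6.2 − 0) = 60.822 kPa.
Initial effective stress: σ'_0 = σ_v − u = 108 − 60.822 = 47.178 kPa.
Stress increase at mid-clay by the 2:1 spreading method:
Δσ = qBL/((B+z)(L+z)) = 110×4.9×9.4/((4.9+6.2)(9.4+6.2)) = 29.26 kPa
Final effective stress: σ'_f = σ'_0 + Δσ = 47.178 + 29.26 = 76.438 kPa.
Normally consolidated clay, so the full stress increment lies on the virgin compression line:
S_c = C_c·H/(1+e₀)·log₁₀(σ'_f/σ'_0) = 0.36×6/(1+0.8)×log₁₀(76.438/47.178)
    = 1.2 × 0.20957 = 0.2515 m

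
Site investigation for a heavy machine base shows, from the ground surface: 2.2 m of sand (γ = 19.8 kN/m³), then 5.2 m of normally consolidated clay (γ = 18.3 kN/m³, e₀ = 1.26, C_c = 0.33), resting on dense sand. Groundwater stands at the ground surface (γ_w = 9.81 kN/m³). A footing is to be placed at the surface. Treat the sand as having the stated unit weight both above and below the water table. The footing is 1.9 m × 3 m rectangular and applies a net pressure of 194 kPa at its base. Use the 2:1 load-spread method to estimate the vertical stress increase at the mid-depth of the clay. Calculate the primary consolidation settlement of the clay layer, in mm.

Mid-depth of clay below the ground surface: z = 2.2 + 5.2/2 = 4.8 m.
Total vertical stress at mid-clay: σ_v = 19.8×2.2 + 18.3×2.6 = 91.14 kPa.
Pore pressure: u = 9.81×(4.8 − 0) = 47.088 kPa.
Initial effective stress: σ'_0 = σ_v − u = 91.14 − 47.088 = 44.052 kPa.
Stress increase at mid-clay by the 2:1 spreading method:
Δσ = qBL/((B+z)(L+z)) = 194×1.9×3/((1.9+4.8)(3+4.8)) = 21.16 kPa
Final effective stress: σ'_f = σ'_0 + Δσ = 44.052 + 21.16 = 65.212 kPa.
Normally consolidated clay, so the full stress increment lies on the virgin compression line:
S_c = C_c·H/(1+e₀)·log₁₀(σ'_f/σ'_0) = 0.33×5.2/(1+1.26)×log₁₀(65.212/44.052)
    = 0.75929 × 0.17036 = 0.1294 m

S_c ≈ 129 mm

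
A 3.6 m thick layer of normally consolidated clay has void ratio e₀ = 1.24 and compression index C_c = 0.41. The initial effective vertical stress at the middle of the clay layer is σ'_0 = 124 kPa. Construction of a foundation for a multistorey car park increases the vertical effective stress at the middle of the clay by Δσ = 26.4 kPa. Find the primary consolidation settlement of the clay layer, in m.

Final effective stress: σ'_f = σ'_0 + Δσ = 124 + 26.4 = 150.4 kPa.
Normally consolidated clay, so the full stress increment lies on the virgin compression line:
S_c = C_c·H/(1+e₀)·log₁₀(σ'_f/σ'_0) = 0.41×3.6/(1+1.24)×log₁₀(150.4/124)
    = 0.65893 × 0.083826 = 0.05524 m

S_c ≈ 0.0552 m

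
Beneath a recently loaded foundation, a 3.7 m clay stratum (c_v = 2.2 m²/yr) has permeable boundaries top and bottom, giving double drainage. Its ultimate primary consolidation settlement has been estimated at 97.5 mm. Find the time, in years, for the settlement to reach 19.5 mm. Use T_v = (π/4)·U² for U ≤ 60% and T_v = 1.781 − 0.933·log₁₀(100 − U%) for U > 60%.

Drainage path length: H_d = H/2 = 1.85 m (double drainage).
U = S(t)/S_ult = 19.5/97.5 = 0.2.
U ≤ 60%: T_v = (π/4)·U² = (π/4)×0.2² = 0.031416.
t = T_v·H_d²/c_v = 0.031416×1.85²/2.2 = 0.04887 years.

t ≈ 0.0489 years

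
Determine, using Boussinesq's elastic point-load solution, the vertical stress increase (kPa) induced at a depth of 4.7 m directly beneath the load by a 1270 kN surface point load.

Boussinesq vertical stress below a point load on an elastic half-space:
Δσ_z = 3P/(2πz²) · [1 + (r/z)²]^(−5/2)
r/z = 0/4.7 = 0; [1+(r/z)²]^(−5/2) = 1.
Δσ_z = 3×1270/(2π×4.7²) × 1 = 27.45 × 1 = 27.45 kPa

Δσ_z ≈ 27.4 kPa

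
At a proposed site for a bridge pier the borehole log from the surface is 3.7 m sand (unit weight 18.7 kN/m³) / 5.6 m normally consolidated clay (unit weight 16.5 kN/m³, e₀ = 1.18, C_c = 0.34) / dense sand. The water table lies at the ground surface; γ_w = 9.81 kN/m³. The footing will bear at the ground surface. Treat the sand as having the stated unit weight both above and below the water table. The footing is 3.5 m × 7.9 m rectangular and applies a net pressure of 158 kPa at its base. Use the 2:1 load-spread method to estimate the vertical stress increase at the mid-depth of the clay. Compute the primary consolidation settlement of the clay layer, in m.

S_c ≈ 0.175 m

Mid-depth of clay below the ground surface: z = 3.7 + 5.6/2 = 6.5 m.
Total vertical stress at mid-clay: σ_v = 18.7×3.7 + 16.5×2.8 = 115.39 kPa.
Pore pressure: u = 9.81×(6.5 − 0) = 63.765 kPa.
Initial effective stress: σ'_0 = σ_v − u = 115.39 − 63.765 = 51.625 kPa.
Stress increase at mid-clay by the 2:1 spreading method:
Δσ = qBL/((B+z)(L+z)) = 158×3.5×7.9/((3.5+6.5)(7.9+6.5)) = 30.338 kPa
Final effective stress: σ'_f = σ'_0 + Δσ = 51.625 + 30.338 = 81.963 kPa.
Normally consolidated clay, so the full stress increment lies on the virgin compression line:
S_c = C_c·H/(1+e₀)·log₁₀(σ'_f/σ'_0) = 0.34×5.6/(1+1.18)×log₁₀(81.963/51.625)
    = 0.87339 × 0.20076 = 0.1753 m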